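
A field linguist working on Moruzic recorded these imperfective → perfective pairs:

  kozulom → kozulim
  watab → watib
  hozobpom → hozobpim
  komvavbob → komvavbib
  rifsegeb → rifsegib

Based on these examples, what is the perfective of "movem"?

Every pair shown (kozulom → kozulim, watab → watib, hozobpom → hozobpim, …) follows the same rule: change the last vowel to 'i'.
So movem → movim.

movim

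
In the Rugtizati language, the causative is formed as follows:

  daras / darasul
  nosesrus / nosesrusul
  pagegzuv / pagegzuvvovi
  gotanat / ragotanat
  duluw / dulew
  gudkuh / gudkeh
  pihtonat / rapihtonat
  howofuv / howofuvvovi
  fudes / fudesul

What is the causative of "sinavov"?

pagegzuv and gudkuh both have last vowel 'u' yet inflect differently (pagegzuvvovi, gudkeh), so the last vowel is not what conditions the rule; the final letter is.
"sinavov" ends in -v. The stems ending in -v (pagegzuv → pagegzuvvovi, howofuv → howofuvvovi) double the final consonant and add -ovi.
So sinavov → sinavovvovi.

sinavovvovi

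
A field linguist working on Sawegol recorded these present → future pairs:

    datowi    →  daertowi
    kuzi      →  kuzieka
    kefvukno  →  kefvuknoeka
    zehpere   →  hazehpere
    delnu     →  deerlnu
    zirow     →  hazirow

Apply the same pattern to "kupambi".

kuzi and datowi both end in -i yet inflect differently (kuzieka, daertowi), so the final letter is not what conditions the rule; the first letter is.
"kupambi" begins with k-. The stems beginning with k- (kuzi → kuzieka, kefvukno → kefvuknoeka) add -eka.
The other patterns: stems beginning with z- add the prefix ha-; stems beginning with d- insert -er- after the first vowel.
So kupambi → kupambieka.

kupambieka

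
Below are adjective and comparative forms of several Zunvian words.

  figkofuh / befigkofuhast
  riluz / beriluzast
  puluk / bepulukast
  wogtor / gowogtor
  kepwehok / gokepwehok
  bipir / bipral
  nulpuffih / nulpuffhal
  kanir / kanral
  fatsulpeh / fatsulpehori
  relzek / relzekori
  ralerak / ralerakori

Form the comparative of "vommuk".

puluk and kepwehok both end in -k yet inflect differently (bepulukast, gokepwehok), so the final letter is not what conditions the rule; the last vowel is.
"vommuk" has last vowel 'u'. The stems whose last vowel is 'u' (figkofuh → befigkofuhast, riluz → beriluzast, puluk → bepulukast) add be- … -ast around the stem.
The other patterns: stems whose last vowel is 'o' add the prefix go-; stems whose last vowel is 'i' delete the last vowel and add -al; stems whose last vowel is 'a' or 'e' add -ori.
So vommuk → bevommukast.

bevommukast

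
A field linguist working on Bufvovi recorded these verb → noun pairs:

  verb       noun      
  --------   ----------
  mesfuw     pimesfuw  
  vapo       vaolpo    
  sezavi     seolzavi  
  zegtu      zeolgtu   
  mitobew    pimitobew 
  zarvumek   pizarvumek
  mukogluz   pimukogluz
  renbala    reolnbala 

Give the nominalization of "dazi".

daolzi

mukogluz and zegtu both have last vowel 'u' yet inflect differently (pimukogluz, zeolgtu), so the last vowel is not what conditions the rule; whether the stem ends in a vowel or a consonant is.
"dazi" ends in a vowel. The stems ending in a vowel (renbala → reolnbala, zegtu → zeolgtu, vapo → vaolpo) insert -ol- after the first vowel.
So dazi → daolzi.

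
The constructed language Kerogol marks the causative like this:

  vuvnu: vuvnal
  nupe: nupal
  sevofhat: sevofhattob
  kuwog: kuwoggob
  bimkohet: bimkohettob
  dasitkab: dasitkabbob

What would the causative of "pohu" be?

pohal

nupe and bimkohet both have last vowel 'e' yet inflect differently (nupal, bimkohettob), so the last vowel is not what conditions the rule; whether the stem ends in a vowel or a consonant is.
"pohu" ends in a vowel. The stems ending in a vowel (nupe → nupal, vuvnu → vuvnal) drop the final letter and add -al.
So pohu → pohal.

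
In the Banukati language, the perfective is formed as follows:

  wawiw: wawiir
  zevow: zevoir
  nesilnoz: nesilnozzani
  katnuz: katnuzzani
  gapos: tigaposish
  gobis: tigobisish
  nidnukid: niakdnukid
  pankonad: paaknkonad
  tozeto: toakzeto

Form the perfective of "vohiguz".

zevow and nesilnoz both have last vowel 'o' yet inflect differently (zevoir, nesilnozzani), so the last vowel is not what conditions the rule; the final letter is.
"vohiguz" ends in -z. The stems ending in -z (nesilnoz → nesilnozzani, katnuz → katnuzzani) double the final consonant and add -ani.
The other patterns: stems ending in -w drop the final letter and add -ir; stems ending in -s add ti- … -ish around the stem; stems ending in -d or -o insert -ak- after the first vowel.
So vohiguz → vohiguzzani.

vohiguzzani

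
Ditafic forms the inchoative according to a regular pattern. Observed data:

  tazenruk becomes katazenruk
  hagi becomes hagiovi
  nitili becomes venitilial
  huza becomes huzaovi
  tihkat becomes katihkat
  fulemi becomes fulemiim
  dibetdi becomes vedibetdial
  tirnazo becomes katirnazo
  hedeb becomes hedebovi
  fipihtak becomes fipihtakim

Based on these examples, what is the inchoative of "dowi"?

vedowial

"dowi" begins with d-. The one such stem in the data (dibetdi → vedibetdial) adds ve- … -al around the stem, so the same rule applies.
So dowi → vedowial.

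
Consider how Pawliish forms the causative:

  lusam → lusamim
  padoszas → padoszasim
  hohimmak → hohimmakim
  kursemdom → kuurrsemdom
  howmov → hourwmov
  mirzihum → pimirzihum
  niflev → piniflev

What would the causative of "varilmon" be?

vaurrilmon

"varilmon" has last vowel 'o'. The stems whose last vowel is 'o' (kursemdom → kuurrsemdom, howmov → hourwmov) insert -ur- after the first vowel.
So varilmon → vaurrilmon.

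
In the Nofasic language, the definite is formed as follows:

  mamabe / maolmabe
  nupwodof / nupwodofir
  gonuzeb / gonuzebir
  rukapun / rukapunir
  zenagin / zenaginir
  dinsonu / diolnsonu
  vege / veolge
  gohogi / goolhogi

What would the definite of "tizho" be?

gohogi and zenagin both have last vowel 'i' yet inflect differently (goolhogi, zenaginir), so the last vowel is not what conditions the rule; whether the stem ends in a vowel or a consonant is.
"tizho" ends in a vowel. The stems ending in a vowel (vege → veolge, dinsonu → diolnsonu, gohogi → goolhogi) insert -ol- after the first vowel.
So tizho → tiolzho.

tiolzho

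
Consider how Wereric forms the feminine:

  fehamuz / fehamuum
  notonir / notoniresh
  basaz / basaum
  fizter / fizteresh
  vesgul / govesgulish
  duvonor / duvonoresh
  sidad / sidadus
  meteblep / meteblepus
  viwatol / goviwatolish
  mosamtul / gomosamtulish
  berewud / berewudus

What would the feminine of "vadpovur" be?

fehamuz and mosamtul both have last vowel 'u' yet inflect differently (fehamuum, gomosamtulish), so the last vowel is not what conditions the rule; the final letter is.
"vadpovur" ends in -r. The stems ending in -r (notonir → notoniresh, fizter → fizteresh, duvonor → duvonoresh) add -esh.
The other patterns: stems ending in -z drop the final letter and add -um; stems ending in -l add go- … -ish around the stem; stems ending in -d or -p add -us.
So vadpovur → vadpovuresh.

vadpovuresh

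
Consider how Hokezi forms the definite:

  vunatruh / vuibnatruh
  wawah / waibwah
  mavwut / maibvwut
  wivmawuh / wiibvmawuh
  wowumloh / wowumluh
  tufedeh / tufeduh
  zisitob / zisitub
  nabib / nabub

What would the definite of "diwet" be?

diwut

vunatruh and wowumloh both end in -h yet inflect differently (vuibnatruh, wowumluh), so the final letter is not what conditions the rule; the last vowel is.
"diwet" has last vowel 'e'. The one such stem in the data (tufedeh → tufeduh) changes the last vowel to 'u' (as do wowumloh, zisitob), so the same rule applies.
The other pattern: stems whose last vowel is 'a' or 'u' insert -ib- after the first vowel.
So diwet → diwut.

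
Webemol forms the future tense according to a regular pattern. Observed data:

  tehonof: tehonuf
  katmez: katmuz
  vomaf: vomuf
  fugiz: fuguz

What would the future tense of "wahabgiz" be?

wahabguz

Every pair shown (tehonof → tehonuf, katmez → katmuz, vomaf → vomuf, …) follows the same rule: change the last vowel to 'u'.
So wahabgiz → wahabguz.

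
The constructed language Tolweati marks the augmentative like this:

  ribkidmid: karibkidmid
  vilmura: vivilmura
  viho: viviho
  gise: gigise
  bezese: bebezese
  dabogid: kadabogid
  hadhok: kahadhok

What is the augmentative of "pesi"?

pepesi

hadhok and viho both have last vowel 'o' yet inflect differently (kahadhok, viviho), so the last vowel is not what conditions the rule; whether the stem ends in a vowel or a consonant is.
"pesi" ends in a vowel. The stems ending in a vowel (gise → gigise, viho → viviho, bezese → bebezese) repeat the first consonant+vowel as a prefix.
So pesi → pepesi.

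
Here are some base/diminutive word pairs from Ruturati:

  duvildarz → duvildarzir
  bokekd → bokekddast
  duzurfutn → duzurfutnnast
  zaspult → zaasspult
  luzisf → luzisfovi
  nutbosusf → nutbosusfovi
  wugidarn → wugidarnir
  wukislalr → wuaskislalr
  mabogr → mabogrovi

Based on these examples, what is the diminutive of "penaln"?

wugidarn and duzurfutn both end in -n yet inflect differently (wugidarnir, duzurfutnnast), so the final letter is not what conditions the rule; the second-to-last letter is.
"penaln" has second-to-last letter 'l'. The stems whose second-to-last letter is 'l' (zaspult → zaasspult, wukislalr → wuaskislalr) insert -as- after the first vowel.
So penaln → peasnaln.

peasnaln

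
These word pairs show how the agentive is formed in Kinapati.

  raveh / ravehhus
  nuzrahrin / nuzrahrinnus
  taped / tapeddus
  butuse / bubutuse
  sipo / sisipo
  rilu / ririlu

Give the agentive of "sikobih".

raveh and butuse both have last vowel 'e' yet inflect differently (ravehhus, bubutuse), so the last vowel is not what conditions the rule; whether the stem ends in a vowel or a consonant is.
"sikobih" ends in a consonant. The stems ending in a consonant (raveh → ravehhus, nuzrahrin → nuzrahrinnus, taped → tapeddus) double the final consonant and add -us.
So sikobih → sikobihhus.

sikobihhus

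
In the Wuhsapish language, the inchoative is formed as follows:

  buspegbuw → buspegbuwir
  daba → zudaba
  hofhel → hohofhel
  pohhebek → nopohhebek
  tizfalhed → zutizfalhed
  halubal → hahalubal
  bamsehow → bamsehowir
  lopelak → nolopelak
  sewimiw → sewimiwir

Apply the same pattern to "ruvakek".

noruvakek

halubal and lopelak both have last vowel 'a' yet inflect differently (hahalubal, nolopelak), so the last vowel is not what conditions the rule; the final letter is.
"ruvakek" ends in -k. The stems ending in -k (lopelak → nolopelak, pohhebek → nopohhebek) add the prefix no-.
So ruvakek → noruvakek.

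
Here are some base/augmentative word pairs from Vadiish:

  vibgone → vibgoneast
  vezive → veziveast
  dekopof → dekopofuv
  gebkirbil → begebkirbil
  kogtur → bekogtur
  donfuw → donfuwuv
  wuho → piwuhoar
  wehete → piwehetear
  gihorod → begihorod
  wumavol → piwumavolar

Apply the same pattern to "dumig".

dumiguv

wehete and vibgone both end in -e yet inflect differently (piwehetear, vibgoneast), so the final letter is not what conditions the rule; the first letter is.
"dumig" begins with d-. The stems beginning with d- (donfuw → donfuwuv, dekopof → dekopofuv) add -uv.
So dumig → dumiguv.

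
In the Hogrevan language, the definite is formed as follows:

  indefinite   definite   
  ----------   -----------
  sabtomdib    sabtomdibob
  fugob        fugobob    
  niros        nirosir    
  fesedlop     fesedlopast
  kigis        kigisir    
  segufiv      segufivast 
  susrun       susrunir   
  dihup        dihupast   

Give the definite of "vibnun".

vibnunir

"vibnun" ends in -n. The one such stem in the data (susrun → susrunir) adds -ir, so the same rule applies.
The other patterns: stems ending in -b add -ob; stems ending in -p or -v add -ast.
So vibnun → vibnunir.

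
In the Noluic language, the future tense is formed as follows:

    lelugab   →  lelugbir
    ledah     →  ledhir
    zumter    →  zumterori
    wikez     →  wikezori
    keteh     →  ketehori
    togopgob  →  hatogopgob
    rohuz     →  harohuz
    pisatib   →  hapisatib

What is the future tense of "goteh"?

ledah and keteh both end in -h yet inflect differently (ledhir, ketehori), so the final letter is not what conditions the rule; the last vowel is.
"goteh" has last vowel 'e'. The stems whose last vowel is 'e' (zumter → zumterori, wikez → wikezori, keteh → ketehori) add -ori.
So goteh → gotehori.

gotehori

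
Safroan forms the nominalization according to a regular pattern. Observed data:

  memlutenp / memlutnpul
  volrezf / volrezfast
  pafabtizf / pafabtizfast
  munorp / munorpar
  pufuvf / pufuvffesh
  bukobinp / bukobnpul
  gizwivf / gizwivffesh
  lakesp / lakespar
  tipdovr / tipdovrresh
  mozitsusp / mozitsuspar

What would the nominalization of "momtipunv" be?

"momtipunv" has second-to-last letter 'n'. The stems whose second-to-last letter is 'n' (bukobinp → bukobnpul, memlutenp → memlutnpul) delete the last vowel and add -ul.
So momtipunv → momtipnvul.

momtipnvul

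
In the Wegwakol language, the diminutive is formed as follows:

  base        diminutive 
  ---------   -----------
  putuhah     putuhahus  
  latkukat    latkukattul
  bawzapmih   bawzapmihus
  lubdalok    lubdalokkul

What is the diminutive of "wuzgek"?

"wuzgek" ends in -k. The one such stem in the data (lubdalok → lubdalokkul) doubles the final consonant and adds -ul (as does latkukat), so the same rule applies.
So wuzgek → wuzgekkul.

wuzgekkul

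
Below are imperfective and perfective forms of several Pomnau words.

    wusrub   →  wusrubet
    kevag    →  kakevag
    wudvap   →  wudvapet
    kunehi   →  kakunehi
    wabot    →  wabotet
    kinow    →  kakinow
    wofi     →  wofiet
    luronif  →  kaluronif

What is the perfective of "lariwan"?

wofi and kunehi both end in -i yet inflect differently (wofiet, kakunehi), so the final letter is not what conditions the rule; the first letter is.
"lariwan" begins with l-. The one such stem in the data (luronif → kaluronif) adds the prefix ka-, so the same rule applies.
The other pattern: stems beginning with w- add -et.
So lariwan → kalariwan.

kalariwan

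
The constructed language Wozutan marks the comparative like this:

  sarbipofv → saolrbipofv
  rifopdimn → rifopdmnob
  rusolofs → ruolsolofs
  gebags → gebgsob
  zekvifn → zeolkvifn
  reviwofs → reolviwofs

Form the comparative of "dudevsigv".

rusolofs and gebags both end in -s yet inflect differently (ruolsolofs, gebgsob), so the final letter is not what conditions the rule; the second-to-last letter is.
"dudevsigv" has second-to-last letter 'g'. The one such stem in the data (gebags → gebgsob) deletes the last vowel and adds -ob (as does rifopdimn), so the same rule applies.
The other pattern: stems whose second-to-last letter is 'f' insert -ol- after the first vowel.
So dudevsigv → dudevsgvob.

dudevsgvob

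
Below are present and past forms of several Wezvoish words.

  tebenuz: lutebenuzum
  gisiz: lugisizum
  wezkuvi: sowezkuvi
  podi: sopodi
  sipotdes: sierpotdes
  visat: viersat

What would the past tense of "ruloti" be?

soruloti

gisiz and wezkuvi both have last vowel 'i' yet inflect differently (lugisizum, sowezkuvi), so the last vowel is not what conditions the rule; the final letter is.
"ruloti" ends in -i. The stems ending in -i (wezkuvi → sowezkuvi, podi → sopodi) add the prefix so-.
The other patterns: stems ending in -z add lu- … -um around the stem; stems ending in -s or -t insert -er- after the first vowel.
So ruloti → soruloti.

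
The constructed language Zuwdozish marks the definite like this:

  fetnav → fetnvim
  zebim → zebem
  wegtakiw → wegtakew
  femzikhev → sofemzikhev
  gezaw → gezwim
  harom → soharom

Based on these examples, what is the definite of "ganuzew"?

harom and zebim both end in -m yet inflect differently (soharom, zebem), so the final letter is not what conditions the rule; the last vowel is.
"ganuzew" has last vowel 'e'. The one such stem in the data (femzikhev → sofemzikhev) adds the prefix so-, so the same rule applies.
So ganuzew → soganuzew.

soganuzew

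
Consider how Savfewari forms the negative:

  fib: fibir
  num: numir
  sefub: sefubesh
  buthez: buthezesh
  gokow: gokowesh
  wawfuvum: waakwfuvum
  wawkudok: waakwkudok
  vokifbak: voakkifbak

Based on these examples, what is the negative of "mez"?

"mez" has 1 vowel. The stems with 1 vowel (fib → fibir, num → numir) add -ir.
The other patterns: stems with 2 vowels add -esh; stems with 3 vowels insert -ak- after the first vowel.
So mez → mezir.

mezir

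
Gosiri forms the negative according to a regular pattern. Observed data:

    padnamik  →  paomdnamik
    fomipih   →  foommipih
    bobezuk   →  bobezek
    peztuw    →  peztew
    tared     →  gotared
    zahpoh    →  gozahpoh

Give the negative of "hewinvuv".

hewinvev

padnamik and bobezuk both end in -k yet inflect differently (paomdnamik, bobezek), so the final letter is not what conditions the rule; the last vowel is.
"hewinvuv" has last vowel 'u'. The stems whose last vowel is 'u' (bobezuk → bobezek, peztuw → peztew) change the last vowel to 'e'.
The other patterns: stems whose last vowel is 'i' insert -om- after the first vowel; stems whose last vowel is 'e' or 'o' add the prefix go-.
So hewinvuv → hewinvev.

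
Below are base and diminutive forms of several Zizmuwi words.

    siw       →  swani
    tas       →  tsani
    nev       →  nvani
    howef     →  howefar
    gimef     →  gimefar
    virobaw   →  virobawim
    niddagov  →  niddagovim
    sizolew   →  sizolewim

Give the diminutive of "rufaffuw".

siw and virobaw both end in -w yet inflect differently (swani, virobawim), so the final letter is not what conditions the rule; the number of vowels is.
"rufaffuw" has 3 vowels. The stems with 3 vowels (virobaw → virobawim, niddagov → niddagovim, sizolew → sizolewim) add -im.
The other patterns: stems with 1 vowel delete the last vowel and add -ani; stems with 2 vowels add -ar.
So rufaffuw → rufaffuwim.

rufaffuwim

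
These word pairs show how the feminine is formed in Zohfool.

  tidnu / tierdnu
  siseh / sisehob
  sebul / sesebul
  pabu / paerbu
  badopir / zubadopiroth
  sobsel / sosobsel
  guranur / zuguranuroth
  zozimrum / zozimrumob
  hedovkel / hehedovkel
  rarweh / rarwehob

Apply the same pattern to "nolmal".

nonolmal

sebul and pabu both have last vowel 'u' yet inflect differently (sesebul, paerbu), so the last vowel is not what conditions the rule; the final letter is.
"nolmal" ends in -l. The stems ending in -l (sobsel → sosobsel, hedovkel → hehedovkel, sebul → sesebul) repeat the first consonant+vowel as a prefix.
So nolmal → nonolmal.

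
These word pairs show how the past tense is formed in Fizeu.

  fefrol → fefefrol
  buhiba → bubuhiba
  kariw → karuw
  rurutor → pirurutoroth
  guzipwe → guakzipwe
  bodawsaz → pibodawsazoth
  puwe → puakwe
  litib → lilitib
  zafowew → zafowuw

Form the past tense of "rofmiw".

"rofmiw" ends in -w. The stems ending in -w (zafowew → zafowuw, kariw → karuw) change the last vowel to 'u'.
So rofmiw → rofmuw.

rofmuw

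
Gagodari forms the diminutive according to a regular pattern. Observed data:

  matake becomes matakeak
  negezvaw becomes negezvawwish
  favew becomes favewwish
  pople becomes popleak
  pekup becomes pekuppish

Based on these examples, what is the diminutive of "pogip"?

pople and favew both have last vowel 'e' yet inflect differently (popleak, favewwish), so the last vowel is not what conditions the rule; whether the stem ends in a vowel or a consonant is.
"pogip" ends in a consonant. The stems ending in a consonant (favew → favewwish, pekup → pekuppish, negezvaw → negezvawwish) double the final consonant and add -ish.
The other pattern: stems ending in a vowel add -ak.
So pogip → pogippish.

pogippish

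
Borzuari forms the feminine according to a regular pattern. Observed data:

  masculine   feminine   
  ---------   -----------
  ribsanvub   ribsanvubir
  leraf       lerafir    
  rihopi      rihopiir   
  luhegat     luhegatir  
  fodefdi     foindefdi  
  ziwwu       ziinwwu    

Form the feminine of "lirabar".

rihopi and fodefdi both end in -i yet inflect differently (rihopiir, foindefdi), so the final letter is not what conditions the rule; the first letter is.
"lirabar" begins with l-. The stems beginning with l- (leraf → lerafir, luhegat → luhegatir) add -ir.
The other pattern: stems beginning with f- or z- insert -in- after the first vowel.
So lirabar → lirabarir.

lirabarir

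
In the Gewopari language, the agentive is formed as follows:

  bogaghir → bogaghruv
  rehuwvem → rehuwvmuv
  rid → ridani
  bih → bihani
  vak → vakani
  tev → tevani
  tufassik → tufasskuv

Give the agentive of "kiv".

vak and tufassik both end in -k yet inflect differently (vakani, tufasskuv), so the final letter is not what conditions the rule; the number of vowels is.
"kiv" has 1 vowel. The stems with 1 vowel (bih → bihani, tev → tevani, rid → ridani) add -ani.
The other pattern: stems with 3 vowels delete the last vowel and add -uv.
So kiv → kivani.

kivani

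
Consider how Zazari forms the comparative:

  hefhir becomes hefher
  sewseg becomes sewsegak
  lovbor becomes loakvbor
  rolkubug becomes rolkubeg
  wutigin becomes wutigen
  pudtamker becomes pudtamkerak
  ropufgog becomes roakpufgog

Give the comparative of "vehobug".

pudtamker and lovbor both end in -r yet inflect differently (pudtamkerak, loakvbor), so the final letter is not what conditions the rule; the last vowel is.
"vehobug" has last vowel 'u'. The one such stem in the data (rolkubug → rolkubeg) changes the last vowel to 'e' (as do hefhir, wutigin), so the same rule applies.
So vehobug → vehobeg.

vehobeg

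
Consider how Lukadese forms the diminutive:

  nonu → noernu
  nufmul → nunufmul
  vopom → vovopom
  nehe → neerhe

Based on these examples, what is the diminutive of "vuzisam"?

vuvuzisam

"vuzisam" ends in a consonant. The stems ending in a consonant (nufmul → nunufmul, vopom → vovopom) repeat the first consonant+vowel as a prefix.
The other pattern: stems ending in a vowel insert -er- after the first vowel.
So vuzisam → vuvuzisam.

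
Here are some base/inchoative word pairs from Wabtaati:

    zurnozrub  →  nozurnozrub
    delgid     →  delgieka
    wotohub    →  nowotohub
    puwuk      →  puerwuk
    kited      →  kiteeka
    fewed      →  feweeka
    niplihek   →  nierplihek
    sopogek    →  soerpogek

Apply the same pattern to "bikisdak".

bierkisdak

"bikisdak" ends in -k. The stems ending in -k (sopogek → soerpogek, puwuk → puerwuk, niplihek → nierplihek) insert -er- after the first vowel.
The other patterns: stems ending in -d drop the final letter and add -eka; stems ending in -b add the prefix no-.
So bikisdak → bierkisdak.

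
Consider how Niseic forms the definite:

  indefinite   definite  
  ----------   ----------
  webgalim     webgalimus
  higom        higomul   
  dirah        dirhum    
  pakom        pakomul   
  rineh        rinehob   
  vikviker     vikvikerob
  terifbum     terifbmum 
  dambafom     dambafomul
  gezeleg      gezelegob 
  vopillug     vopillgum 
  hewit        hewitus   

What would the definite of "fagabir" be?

fagabirus

pakom and terifbum both end in -m yet inflect differently (pakomul, terifbmum), so the final letter is not what conditions the rule; the last vowel is.
"fagabir" has last vowel 'i'. The stems whose last vowel is 'i' (webgalim → webgalimus, hewit → hewitus) add -us.
The other patterns: stems whose last vowel is 'o' add -ul; stems whose last vowel is 'a' or 'u' delete the last vowel and add -um; stems whose last vowel is 'e' add -ob.
So fagabir → fagabirus.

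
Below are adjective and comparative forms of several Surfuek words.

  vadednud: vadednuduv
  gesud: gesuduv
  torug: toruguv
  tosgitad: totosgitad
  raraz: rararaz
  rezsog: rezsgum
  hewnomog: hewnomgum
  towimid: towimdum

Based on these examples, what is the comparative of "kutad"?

"kutad" has last vowel 'a'. The stems whose last vowel is 'a' (tosgitad → totosgitad, raraz → rararaz) repeat the first consonant+vowel as a prefix.
The other patterns: stems whose last vowel is 'u' add -uv; stems whose last vowel is 'i' or 'o' delete the last vowel and add -um.
So kutad → kukutad.

kukutad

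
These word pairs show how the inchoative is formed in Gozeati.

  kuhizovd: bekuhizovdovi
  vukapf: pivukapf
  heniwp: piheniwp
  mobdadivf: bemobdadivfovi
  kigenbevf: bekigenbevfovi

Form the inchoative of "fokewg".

mobdadivf and vukapf both end in -f yet inflect differently (bemobdadivfovi, pivukapf), so the final letter is not what conditions the rule; the second-to-last letter is.
"fokewg" has second-to-last letter 'w'. The one such stem in the data (heniwp → piheniwp) adds the prefix pi-, so the same rule applies.
So fokewg → pifokewg.

pifokewg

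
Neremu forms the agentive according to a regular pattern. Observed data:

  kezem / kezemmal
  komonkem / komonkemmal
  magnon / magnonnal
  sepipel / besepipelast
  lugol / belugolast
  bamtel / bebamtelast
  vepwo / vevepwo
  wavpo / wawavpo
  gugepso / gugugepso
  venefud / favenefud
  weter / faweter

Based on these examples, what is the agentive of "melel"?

bemelelast

kezem and sepipel both have last vowel 'e' yet inflect differently (kezemmal, besepipelast), so the last vowel is not what conditions the rule; the final letter is.
"melel" ends in -l. The stems ending in -l (sepipel → besepipelast, lugol → belugolast, bamtel → bebamtelast) add be- … -ast around the stem.
The other patterns: stems ending in -m or -n double the final consonant and add -al; stems ending in -o repeat the first consonant+vowel as a prefix; stems ending in -d or -r add the prefix fa-.
So melel → bemelelast.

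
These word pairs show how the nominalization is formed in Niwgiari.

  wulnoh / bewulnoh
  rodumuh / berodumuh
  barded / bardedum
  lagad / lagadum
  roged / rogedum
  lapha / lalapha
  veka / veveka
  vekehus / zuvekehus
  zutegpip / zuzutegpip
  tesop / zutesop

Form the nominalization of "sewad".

lagad and lapha both have last vowel 'a' yet inflect differently (lagadum, lalapha), so the last vowel is not what conditions the rule; the final letter is.
"sewad" ends in -d. The stems ending in -d (barded → bardedum, lagad → lagadum, roged → rogedum) add -um.
The other patterns: stems ending in -h add the prefix be-; stems ending in -a repeat the first consonant+vowel as a prefix; stems ending in -p or -s add the prefix zu-.
So sewad → sewadum.

sewadum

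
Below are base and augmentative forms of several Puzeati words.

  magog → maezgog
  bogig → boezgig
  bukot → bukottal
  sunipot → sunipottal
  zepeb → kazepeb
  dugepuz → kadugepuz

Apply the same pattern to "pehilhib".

magog and bukot both have last vowel 'o' yet inflect differently (maezgog, bukottal), so the last vowel is not what conditions the rule; the final letter is.
"pehilhib" ends in -b. The one such stem in the data (zepeb → kazepeb) adds the prefix ka-, so the same rule applies.
So pehilhib → kapehilhib.

kapehilhib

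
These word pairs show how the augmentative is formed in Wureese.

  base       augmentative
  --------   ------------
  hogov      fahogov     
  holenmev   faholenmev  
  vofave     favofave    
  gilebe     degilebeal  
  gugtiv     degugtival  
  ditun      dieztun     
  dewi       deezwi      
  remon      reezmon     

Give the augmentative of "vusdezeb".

"vusdezeb" begins with v-. The one such stem in the data (vofave → favofave) adds the prefix fa-, so the same rule applies.
The other patterns: stems beginning with g- add de- … -al around the stem; stems beginning with d- or r- insert -ez- after the first vowel.
So vusdezeb → favusdezeb.

favusdezeb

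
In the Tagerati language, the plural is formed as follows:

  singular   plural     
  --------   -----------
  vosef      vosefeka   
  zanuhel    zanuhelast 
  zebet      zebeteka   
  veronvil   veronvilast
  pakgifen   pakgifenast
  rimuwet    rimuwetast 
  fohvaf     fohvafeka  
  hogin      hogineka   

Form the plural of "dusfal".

zebet and rimuwet both end in -t yet inflect differently (zebeteka, rimuwetast), so the final letter is not what conditions the rule; the number of vowels is.
"dusfal" has 2 vowels. The stems with 2 vowels (zebet → zebeteka, hogin → hogineka, vosef → vosefeka) add -eka.
So dusfal → dusfaleka.

dusfaleka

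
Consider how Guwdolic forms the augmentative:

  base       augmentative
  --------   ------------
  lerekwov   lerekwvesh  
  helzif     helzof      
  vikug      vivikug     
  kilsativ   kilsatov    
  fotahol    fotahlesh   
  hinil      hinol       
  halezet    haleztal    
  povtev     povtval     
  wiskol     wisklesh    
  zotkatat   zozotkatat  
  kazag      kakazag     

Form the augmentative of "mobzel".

"mobzel" has last vowel 'e'. The stems whose last vowel is 'e' (povtev → povtval, halezet → haleztal) delete the last vowel and add -al.
So mobzel → mobzlal.

mobzlal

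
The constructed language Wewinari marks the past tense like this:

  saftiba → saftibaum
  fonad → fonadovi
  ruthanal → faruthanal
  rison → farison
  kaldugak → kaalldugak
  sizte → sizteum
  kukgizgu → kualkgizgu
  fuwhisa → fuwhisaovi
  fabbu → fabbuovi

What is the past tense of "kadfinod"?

kaaldfinod

saftiba and fuwhisa both end in -a yet inflect differently (saftibaum, fuwhisaovi), so the final letter is not what conditions the rule; the first letter is.
"kadfinod" begins with k-. The stems beginning with k- (kaldugak → kaalldugak, kukgizgu → kualkgizgu) insert -al- after the first vowel.
The other patterns: stems beginning with r- add the prefix fa-; stems beginning with s- add -um; stems beginning with f- add -ovi.
So kadfinod → kaaldfinod.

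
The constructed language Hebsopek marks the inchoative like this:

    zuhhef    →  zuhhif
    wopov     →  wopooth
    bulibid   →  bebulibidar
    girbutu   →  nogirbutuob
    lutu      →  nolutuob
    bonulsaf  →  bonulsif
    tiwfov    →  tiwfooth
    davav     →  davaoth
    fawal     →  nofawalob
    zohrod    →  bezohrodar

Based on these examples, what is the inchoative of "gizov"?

gizooth

bonulsaf and davav both have last vowel 'a' yet inflect differently (bonulsif, davaoth), so the last vowel is not what conditions the rule; the final letter is.
"gizov" ends in -v. The stems ending in -v (davav → davaoth, tiwfov → tiwfooth, wopov → wopooth) drop the final letter and add -oth.
The other patterns: stems ending in -d add be- … -ar around the stem; stems ending in -f change the last vowel to 'i'; stems ending in -l or -u add no- … -ob around the stem.
So gizov → gizooth.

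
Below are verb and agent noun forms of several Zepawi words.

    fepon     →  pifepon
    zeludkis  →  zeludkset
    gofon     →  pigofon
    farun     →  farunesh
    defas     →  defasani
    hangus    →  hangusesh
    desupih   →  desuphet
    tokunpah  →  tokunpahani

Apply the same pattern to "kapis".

kapset

zeludkis and hangus both end in -s yet inflect differently (zeludkset, hangusesh), so the final letter is not what conditions the rule; the last vowel is.
"kapis" has last vowel 'i'. The stems whose last vowel is 'i' (zeludkis → zeludkset, desupih → desuphet) delete the last vowel and add -et.
The other patterns: stems whose last vowel is 'u' add -esh; stems whose last vowel is 'a' add -ani; stems whose last vowel is 'o' add the prefix pi-.
So kapis → kapset.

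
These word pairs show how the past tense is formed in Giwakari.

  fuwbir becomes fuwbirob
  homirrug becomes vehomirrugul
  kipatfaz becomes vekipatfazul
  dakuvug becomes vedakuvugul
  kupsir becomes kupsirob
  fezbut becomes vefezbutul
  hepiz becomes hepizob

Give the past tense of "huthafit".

huthafitob

"huthafit" has last vowel 'i'. The stems whose last vowel is 'i' (fuwbir → fuwbirob, hepiz → hepizob, kupsir → kupsirob) add -ob.
So huthafit → huthafitob.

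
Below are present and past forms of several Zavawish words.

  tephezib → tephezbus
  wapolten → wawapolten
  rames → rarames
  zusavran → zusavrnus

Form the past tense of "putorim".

putormus

"putorim" has last vowel 'i'. The one such stem in the data (tephezib → tephezbus) deletes the last vowel and adds -us (as does zusavran), so the same rule applies.
The other pattern: stems whose last vowel is 'e' repeat the first consonant+vowel as a prefix.
So putorim → putormus.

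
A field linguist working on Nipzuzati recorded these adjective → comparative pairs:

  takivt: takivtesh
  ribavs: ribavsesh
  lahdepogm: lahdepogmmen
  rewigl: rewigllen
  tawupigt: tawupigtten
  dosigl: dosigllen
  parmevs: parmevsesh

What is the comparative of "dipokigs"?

tawupigt and takivt both end in -t yet inflect differently (tawupigtten, takivtesh), so the final letter is not what conditions the rule; the second-to-last letter is.
"dipokigs" has second-to-last letter 'g'. The stems whose second-to-last letter is 'g' (dosigl → dosigllen, rewigl → rewigllen, lahdepogm → lahdepogmmen) double the final consonant and add -en.
So dipokigs → dipokigssen.

dipokigssen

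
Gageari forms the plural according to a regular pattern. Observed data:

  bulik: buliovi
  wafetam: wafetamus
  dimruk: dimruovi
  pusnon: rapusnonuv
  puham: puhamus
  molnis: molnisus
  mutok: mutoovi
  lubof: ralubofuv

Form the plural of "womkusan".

molnis and bulik both have last vowel 'i' yet inflect differently (molnisus, buliovi), so the last vowel is not what conditions the rule; the final letter is.
"womkusan" ends in -n. The one such stem in the data (pusnon → rapusnonuv) adds ra- … -uv around the stem, so the same rule applies.
So womkusan → rawomkusanuv.

rawomkusanuv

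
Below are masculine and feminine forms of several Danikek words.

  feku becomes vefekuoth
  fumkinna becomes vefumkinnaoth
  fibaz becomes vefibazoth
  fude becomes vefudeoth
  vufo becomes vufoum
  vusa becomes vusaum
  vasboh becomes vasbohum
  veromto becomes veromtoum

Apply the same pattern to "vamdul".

vamdulum

"vamdul" begins with v-. The stems beginning with v- (vufo → vufoum, vusa → vusaum, vasboh → vasbohum) add -um.
So vamdul → vamdulum.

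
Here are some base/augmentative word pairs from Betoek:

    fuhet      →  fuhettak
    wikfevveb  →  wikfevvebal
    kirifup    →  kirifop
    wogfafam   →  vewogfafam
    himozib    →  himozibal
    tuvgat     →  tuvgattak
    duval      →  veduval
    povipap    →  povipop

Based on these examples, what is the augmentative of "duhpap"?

duhpop

povipap and tuvgat both have last vowel 'a' yet inflect differently (povipop, tuvgattak), so the last vowel is not what conditions the rule; the final letter is.
"duhpap" ends in -p. The stems ending in -p (kirifup → kirifop, povipap → povipop) change the last vowel to 'o'.
The other patterns: stems ending in -b add -al; stems ending in -t double the final consonant and add -ak; stems ending in -l or -m add the prefix ve-.
So duhpap → duhpop.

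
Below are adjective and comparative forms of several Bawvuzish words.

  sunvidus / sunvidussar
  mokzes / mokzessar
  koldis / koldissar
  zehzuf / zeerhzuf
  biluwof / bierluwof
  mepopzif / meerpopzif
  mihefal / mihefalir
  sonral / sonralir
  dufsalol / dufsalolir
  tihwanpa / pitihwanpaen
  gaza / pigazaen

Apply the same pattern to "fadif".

"fadif" ends in -f. The stems ending in -f (zehzuf → zeerhzuf, biluwof → bierluwof, mepopzif → meerpopzif) insert -er- after the first vowel.
So fadif → faerdif.

faerdif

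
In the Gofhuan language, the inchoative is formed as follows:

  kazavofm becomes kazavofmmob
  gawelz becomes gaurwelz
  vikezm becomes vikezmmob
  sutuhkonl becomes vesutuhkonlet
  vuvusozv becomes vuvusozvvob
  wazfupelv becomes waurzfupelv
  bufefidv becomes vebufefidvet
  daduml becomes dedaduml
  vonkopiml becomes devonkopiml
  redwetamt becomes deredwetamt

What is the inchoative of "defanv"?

vedefanvet

"defanv" has second-to-last letter 'n'. The one such stem in the data (sutuhkonl → vesutuhkonlet) adds ve- … -et around the stem, so the same rule applies.
The other patterns: stems whose second-to-last letter is 'l' insert -ur- after the first vowel; stems whose second-to-last letter is 'm' add the prefix de-; stems whose second-to-last letter is 'f' or 'z' double the final consonant and add -ob.
So defanv → vedefanvet.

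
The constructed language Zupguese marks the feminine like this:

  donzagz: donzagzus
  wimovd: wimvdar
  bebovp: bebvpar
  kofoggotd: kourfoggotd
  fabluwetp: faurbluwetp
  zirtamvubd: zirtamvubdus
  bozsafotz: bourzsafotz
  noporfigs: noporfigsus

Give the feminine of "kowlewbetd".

wimovd and zirtamvubd both end in -d yet inflect differently (wimvdar, zirtamvubdus), so the final letter is not what conditions the rule; the second-to-last letter is.
"kowlewbetd" has second-to-last letter 't'. The stems whose second-to-last letter is 't' (fabluwetp → faurbluwetp, bozsafotz → bourzsafotz, kofoggotd → kourfoggotd) insert -ur- after the first vowel.
The other patterns: stems whose second-to-last letter is 'v' delete the last vowel and add -ar; stems whose second-to-last letter is 'b' or 'g' add -us.
So kowlewbetd → kourwlewbetd.

kourwlewbetd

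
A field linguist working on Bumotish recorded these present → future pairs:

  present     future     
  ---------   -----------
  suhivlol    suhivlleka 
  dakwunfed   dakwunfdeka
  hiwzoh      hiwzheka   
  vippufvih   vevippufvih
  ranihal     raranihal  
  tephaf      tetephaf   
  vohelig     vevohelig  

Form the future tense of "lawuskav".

lalawuskav

ranihal and suhivlol both end in -l yet inflect differently (raranihal, suhivlleka), so the final letter is not what conditions the rule; the last vowel is.
"lawuskav" has last vowel 'a'. The stems whose last vowel is 'a' (ranihal → raranihal, tephaf → tetephaf) repeat the first consonant+vowel as a prefix.
So lawuskav → lalawuskav.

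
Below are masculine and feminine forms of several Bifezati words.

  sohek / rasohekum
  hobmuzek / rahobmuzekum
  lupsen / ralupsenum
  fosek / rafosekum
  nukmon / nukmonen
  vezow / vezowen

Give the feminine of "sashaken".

lupsen and nukmon both end in -n yet inflect differently (ralupsenum, nukmonen), so the final letter is not what conditions the rule; the last vowel is.
"sashaken" has last vowel 'e'. The stems whose last vowel is 'e' (lupsen → ralupsenum, hobmuzek → rahobmuzekum, fosek → rafosekum) add ra- … -um around the stem.
The other pattern: stems whose last vowel is 'o' add -en.
So sashaken → rasashakenum.

rasashakenum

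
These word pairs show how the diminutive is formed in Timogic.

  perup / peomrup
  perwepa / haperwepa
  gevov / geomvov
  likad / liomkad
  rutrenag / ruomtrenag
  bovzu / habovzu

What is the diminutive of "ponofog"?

poomnofog

"ponofog" ends in a consonant. The stems ending in a consonant (gevov → geomvov, likad → liomkad, rutrenag → ruomtrenag) insert -om- after the first vowel.
So ponofog → poomnofog.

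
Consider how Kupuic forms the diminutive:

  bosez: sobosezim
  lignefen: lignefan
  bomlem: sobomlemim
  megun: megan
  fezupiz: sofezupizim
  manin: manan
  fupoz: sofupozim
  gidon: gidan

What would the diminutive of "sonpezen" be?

sonpezan

"sonpezen" ends in -n. The stems ending in -n (gidon → gidan, lignefen → lignefan, megun → megan) change the last vowel to 'a'.
The other pattern: stems ending in -m or -z add so- … -im around the stem.
So sonpezen → sonpezan.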